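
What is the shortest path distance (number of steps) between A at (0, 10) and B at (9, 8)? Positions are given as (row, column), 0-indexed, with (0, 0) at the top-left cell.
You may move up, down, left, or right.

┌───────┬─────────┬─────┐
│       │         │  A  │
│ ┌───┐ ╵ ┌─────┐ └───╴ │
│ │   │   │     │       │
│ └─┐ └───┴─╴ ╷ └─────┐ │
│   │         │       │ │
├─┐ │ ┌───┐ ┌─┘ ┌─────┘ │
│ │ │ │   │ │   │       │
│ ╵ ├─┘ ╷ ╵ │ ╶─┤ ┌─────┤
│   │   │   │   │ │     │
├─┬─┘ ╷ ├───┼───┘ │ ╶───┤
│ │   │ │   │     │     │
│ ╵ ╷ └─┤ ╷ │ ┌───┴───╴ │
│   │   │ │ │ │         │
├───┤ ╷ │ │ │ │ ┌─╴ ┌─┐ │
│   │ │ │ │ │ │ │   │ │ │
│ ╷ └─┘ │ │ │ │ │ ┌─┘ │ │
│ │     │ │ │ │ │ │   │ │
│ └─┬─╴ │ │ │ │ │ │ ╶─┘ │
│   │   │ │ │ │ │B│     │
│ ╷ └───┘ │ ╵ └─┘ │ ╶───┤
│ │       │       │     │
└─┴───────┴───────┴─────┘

Finding path from (0, 10) to (9, 8):
Path: (0,10) → (0,11) → (1,11) → (2,11) → (3,11) → (3,10) → (3,9) → (3,8) → (4,8) → (5,8) → (5,7) → (5,6) → (6,6) → (7,6) → (8,6) → (9,6) → (10,6) → (10,7) → (10,8) → (9,8)
Distance: 19 steps

Solution:

┌───────┬─────────┬─────┐
│       │         │  A ↓│
│ ┌───┐ ╵ ┌─────┐ └───╴ │
│ │   │   │     │      ↓│
│ └─┐ └───┴─╴ ╷ └─────┐ │
│   │         │       │↓│
├─┐ │ ┌───┐ ┌─┘ ┌─────┘ │
│ │ │ │   │ │   │↓ ← ← ↲│
│ ╵ ├─┘ ╷ ╵ │ ╶─┤ ┌─────┤
│   │   │   │   │↓│     │
├─┬─┘ ╷ ├───┼───┘ │ ╶───┤
│ │   │ │   │↓ ← ↲│     │
│ ╵ ╷ └─┤ ╷ │ ┌───┴───╴ │
│   │   │ │ │↓│         │
├───┤ ╷ │ │ │ │ ┌─╴ ┌─┐ │
│   │ │ │ │ │↓│ │   │ │ │
│ ╷ └─┘ │ │ │ │ │ ┌─┘ │ │
│ │     │ │ │↓│ │ │   │ │
│ └─┬─╴ │ │ │ │ │ │ ╶─┘ │
│   │   │ │ │↓│ │B│     │
│ ╷ └───┘ │ ╵ └─┘ │ ╶───┤
│ │       │  ↳ → ↑│     │
└─┴───────┴───────┴─────┘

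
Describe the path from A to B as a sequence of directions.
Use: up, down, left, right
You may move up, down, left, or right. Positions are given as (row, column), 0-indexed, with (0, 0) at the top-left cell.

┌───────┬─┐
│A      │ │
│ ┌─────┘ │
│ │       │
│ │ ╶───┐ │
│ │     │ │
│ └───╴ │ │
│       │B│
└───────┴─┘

Finding the path and converting it to directions:
Path through cells: (0,0) → (1,0) → (2,0) → (3,0) → (3,1) → (3,2) → (3,3) → (2,3) → (2,2) → (2,1) → (1,1) → (1,2) → (1,3) → (1,4) → (2,4) → (3,4)
Directions: down, down, down, right, right, right, up, left, left, up, right, right, right, down, down

Solution:

┌───────┬─┐
│A      │ │
│ ┌─────┘ │
│↓│↱ → → ↓│
│ │ ╶───┐ │
│↓│↑ ← ↰│↓│
│ └───╴ │ │
│↳ → → ↑│B│
└───────┴─┘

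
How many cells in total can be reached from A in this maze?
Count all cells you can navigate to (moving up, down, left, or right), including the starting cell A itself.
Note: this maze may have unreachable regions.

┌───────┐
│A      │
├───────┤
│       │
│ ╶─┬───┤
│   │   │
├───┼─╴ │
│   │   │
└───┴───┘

Using BFS/flood-fill to find all reachable cells from A:
Maze size: 4 × 4 = 16 total cells
12 cell(s) are walled off and cannot be reached from A.
Reachable cells: 4

Reachable region (· marks reachable cells):

┌───────┐
│A · · ·│
├───────┤
│       │
│ ╶─┬───┤
│   │   │
├───┼─╴ │
│   │   │
└───┴───┘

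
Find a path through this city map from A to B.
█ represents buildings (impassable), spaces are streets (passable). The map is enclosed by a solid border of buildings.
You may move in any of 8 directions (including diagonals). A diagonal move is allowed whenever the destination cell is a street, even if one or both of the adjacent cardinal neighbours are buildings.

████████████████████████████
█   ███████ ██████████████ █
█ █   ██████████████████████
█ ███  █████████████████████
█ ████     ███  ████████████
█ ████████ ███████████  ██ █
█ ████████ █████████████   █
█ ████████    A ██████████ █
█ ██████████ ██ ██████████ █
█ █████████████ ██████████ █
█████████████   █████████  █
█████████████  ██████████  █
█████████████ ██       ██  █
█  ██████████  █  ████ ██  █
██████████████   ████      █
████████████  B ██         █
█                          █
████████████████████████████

Finding the shortest path from A to B:
Movement: 8-directional
Path length: 8 steps
Directions: down-right → down → down → down-left → down-left → down → down-right → down

Solution:

████████████████████████████
█   ███████ ██████████████ █
█ █   ██████████████████████
█ ███  █████████████████████
█ ████     ███  ████████████
█ ████████ ███████████  ██ █
█ ████████ █████████████   █
█ ████████    A ██████████ █
█ ██████████ ██↓██████████ █
█ █████████████↓██████████ █
█████████████  ↙█████████  █
█████████████ ↙██████████  █
█████████████↓██       ██  █
█  ██████████↘ █  ████ ██  █
██████████████↓  ████      █
████████████  B ██         █
█                          █
████████████████████████████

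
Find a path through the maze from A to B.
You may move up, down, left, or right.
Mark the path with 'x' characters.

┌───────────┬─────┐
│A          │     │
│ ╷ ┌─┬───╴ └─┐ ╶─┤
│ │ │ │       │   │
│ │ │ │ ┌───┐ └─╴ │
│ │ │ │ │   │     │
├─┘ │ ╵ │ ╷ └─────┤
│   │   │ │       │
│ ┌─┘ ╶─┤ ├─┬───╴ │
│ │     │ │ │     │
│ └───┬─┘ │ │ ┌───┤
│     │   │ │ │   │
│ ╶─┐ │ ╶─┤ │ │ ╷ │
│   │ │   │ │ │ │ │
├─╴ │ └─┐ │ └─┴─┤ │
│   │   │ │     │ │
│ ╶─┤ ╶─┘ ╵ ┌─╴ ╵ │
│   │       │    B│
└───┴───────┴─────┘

Finding the shortest path through the maze:
Path length: 20 steps
Directions: right → down → down → down → left → down → down → right → right → down → down → down → right → right → right → up → right → right → down → right

Solution:

┌───────────┬─────┐
│A x        │     │
│ ╷ ┌─┬───╴ └─┐ ╶─┤
│ │x│ │       │   │
│ │ │ │ ┌───┐ └─╴ │
│ │x│ │ │   │     │
├─┘ │ ╵ │ ╷ └─────┤
│x x│   │ │       │
│ ┌─┘ ╶─┤ ├─┬───╴ │
│x│     │ │ │     │
│ └───┬─┘ │ │ ┌───┤
│x x x│   │ │ │   │
│ ╶─┐ │ ╶─┤ │ │ ╷ │
│   │x│   │ │ │ │ │
├─╴ │ └─┐ │ └─┴─┤ │
│   │x  │ │x x x│ │
│ ╶─┤ ╶─┘ ╵ ┌─╴ ╵ │
│   │x x x x│  x B│
└───┴───────┴─────┘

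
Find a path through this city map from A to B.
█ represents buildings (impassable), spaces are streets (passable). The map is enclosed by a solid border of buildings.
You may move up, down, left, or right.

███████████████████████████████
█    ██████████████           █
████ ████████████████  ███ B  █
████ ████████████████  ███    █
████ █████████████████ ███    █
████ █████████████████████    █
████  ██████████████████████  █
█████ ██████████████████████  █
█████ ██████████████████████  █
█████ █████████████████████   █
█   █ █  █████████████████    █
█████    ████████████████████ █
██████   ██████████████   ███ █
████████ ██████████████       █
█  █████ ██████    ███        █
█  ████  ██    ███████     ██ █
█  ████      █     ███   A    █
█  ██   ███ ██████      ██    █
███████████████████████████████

Finding the shortest path from A to B:
Movement: cardinal only
Path length: 20 steps
Directions: up → up → up → right → right → right → right → up → up → up → up → up → up → up → up → up → up → up → left → left

Solution:

███████████████████████████████
█    ██████████████           █
████ ████████████████  ███ B←↰█
████ ████████████████  ███   ↑█
████ █████████████████ ███   ↑█
████ █████████████████████   ↑█
████  ██████████████████████ ↑█
█████ ██████████████████████ ↑█
█████ ██████████████████████ ↑█
█████ █████████████████████  ↑█
█   █ █  █████████████████   ↑█
█████    ████████████████████↑█
██████   ██████████████   ███↑█
████████ ██████████████  ↱→→→↑█
█  █████ ██████    ███   ↑    █
█  ████  ██    ███████   ↑ ██ █
█  ████      █     ███   A    █
█  ██   ███ ██████      ██    █
███████████████████████████████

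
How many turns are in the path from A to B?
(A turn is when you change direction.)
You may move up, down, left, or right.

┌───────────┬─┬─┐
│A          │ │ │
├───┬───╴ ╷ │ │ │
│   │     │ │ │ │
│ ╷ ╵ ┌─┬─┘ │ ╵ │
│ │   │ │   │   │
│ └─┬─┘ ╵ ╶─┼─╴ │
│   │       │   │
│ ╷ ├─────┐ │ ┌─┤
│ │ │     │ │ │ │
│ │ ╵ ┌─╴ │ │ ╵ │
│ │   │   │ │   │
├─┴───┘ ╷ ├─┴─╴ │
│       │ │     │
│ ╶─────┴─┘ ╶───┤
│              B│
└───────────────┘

Directions: right, right, right, right, down, left, left, down, left, up, left, down, down, right, down, down, right, up, right, right, down, left, down, left, left, left, down, right, right, right, right, right, right, right
Number of turns: 18

Solution:

┌───────────┬─┬─┐
│A → → → ↓  │ │ │
├───┬───╴ ╷ │ │ │
│↓ ↰│↓ ← ↲│ │ │ │
│ ╷ ╵ ┌─┬─┘ │ ╵ │
│↓│↑ ↲│ │   │   │
│ └─┬─┘ ╵ ╶─┼─╴ │
│↳ ↓│       │   │
│ ╷ ├─────┐ │ ┌─┤
│ │↓│↱ → ↓│ │ │ │
│ │ ╵ ┌─╴ │ │ ╵ │
│ │↳ ↑│↓ ↲│ │   │
├─┴───┘ ╷ ├─┴─╴ │
│↓ ← ← ↲│ │     │
│ ╶─────┴─┘ ╶───┤
│↳ → → → → → → B│
└───────────────┘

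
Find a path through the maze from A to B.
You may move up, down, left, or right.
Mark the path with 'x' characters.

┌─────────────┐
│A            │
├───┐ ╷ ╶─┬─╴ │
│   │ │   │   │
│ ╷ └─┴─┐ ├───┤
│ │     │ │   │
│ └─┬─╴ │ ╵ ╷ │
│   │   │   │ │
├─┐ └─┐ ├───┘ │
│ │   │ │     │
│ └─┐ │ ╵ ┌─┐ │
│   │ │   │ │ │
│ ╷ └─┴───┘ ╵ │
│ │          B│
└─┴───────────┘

Finding the shortest path through the maze:
Path length: 14 steps
Directions: right → right → right → down → right → down → down → right → up → right → down → down → down → down

Solution:

┌─────────────┐
│A x x x      │
├───┐ ╷ ╶─┬─╴ │
│   │ │x x│   │
│ ╷ └─┴─┐ ├───┤
│ │     │x│x x│
│ └─┬─╴ │ ╵ ╷ │
│   │   │x x│x│
├─┐ └─┐ ├───┘ │
│ │   │ │    x│
│ └─┐ │ ╵ ┌─┐ │
│   │ │   │ │x│
│ ╷ └─┴───┘ ╵ │
│ │          B│
└─┴───────────┘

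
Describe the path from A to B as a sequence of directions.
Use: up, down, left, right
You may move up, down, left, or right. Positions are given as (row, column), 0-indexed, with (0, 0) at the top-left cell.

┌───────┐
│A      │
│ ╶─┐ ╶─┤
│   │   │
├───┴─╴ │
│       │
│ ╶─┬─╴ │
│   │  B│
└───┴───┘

Finding the path and converting it to directions:
Path through cells: (0,0) → (0,1) → (0,2) → (1,2) → (1,3) → (2,3) → (3,3)
Directions: right, right, down, right, down, down

Solution:

┌───────┐
│A → ↓  │
│ ╶─┐ ╶─┤
│   │↳ ↓│
├───┴─╴ │
│      ↓│
│ ╶─┬─╴ │
│   │  B│
└───┴───┘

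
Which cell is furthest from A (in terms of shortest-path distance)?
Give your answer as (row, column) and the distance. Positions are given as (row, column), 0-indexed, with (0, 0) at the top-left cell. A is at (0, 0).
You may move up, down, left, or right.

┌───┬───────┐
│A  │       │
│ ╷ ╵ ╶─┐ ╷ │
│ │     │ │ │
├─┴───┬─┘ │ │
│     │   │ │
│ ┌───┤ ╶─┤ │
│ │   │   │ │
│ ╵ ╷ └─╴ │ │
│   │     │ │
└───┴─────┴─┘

Computing BFS distances from A to all cells:
Furthest cell: (2, 2)
Distance: 22 steps

Path from A to the furthest cell:

┌───┬───────┐
│A ↓│↱ → ↓  │
│ ╷ ╵ ╶─┐ ╷ │
│ │↳ ↑  │↓│ │
├─┴───┬─┘ │ │
│↱ → B│↓ ↲│ │
│ ┌───┤ ╶─┤ │
│↑│↓ ↰│↳ ↓│ │
│ ╵ ╷ └─╴ │ │
│↑ ↲│↑ ← ↲│ │
└───┴─────┴─┘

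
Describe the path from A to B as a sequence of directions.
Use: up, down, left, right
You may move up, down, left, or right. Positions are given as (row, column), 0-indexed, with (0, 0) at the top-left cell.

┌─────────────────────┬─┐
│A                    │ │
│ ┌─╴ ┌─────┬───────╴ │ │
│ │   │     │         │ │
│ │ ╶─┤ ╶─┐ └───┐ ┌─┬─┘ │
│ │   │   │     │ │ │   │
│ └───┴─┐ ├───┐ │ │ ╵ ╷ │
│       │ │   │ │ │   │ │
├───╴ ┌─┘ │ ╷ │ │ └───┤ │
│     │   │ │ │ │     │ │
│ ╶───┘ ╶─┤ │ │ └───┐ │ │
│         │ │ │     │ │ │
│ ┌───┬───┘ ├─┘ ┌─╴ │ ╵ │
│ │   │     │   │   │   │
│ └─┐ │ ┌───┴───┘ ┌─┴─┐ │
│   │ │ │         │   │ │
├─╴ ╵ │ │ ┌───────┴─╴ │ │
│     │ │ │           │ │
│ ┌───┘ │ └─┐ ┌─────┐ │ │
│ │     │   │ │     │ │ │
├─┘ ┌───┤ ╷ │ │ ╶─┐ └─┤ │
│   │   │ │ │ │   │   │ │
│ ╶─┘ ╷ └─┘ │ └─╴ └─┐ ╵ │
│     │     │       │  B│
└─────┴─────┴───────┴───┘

Finding the path and converting it to directions:
Path through cells: (0,0) → (0,1) → (0,2) → (0,3) → (0,4) → (0,5) → (0,6) → (0,7) → (0,8) → (0,9) → (0,10) → (1,10) → (1,9) → (1,8) → (2,8) → (3,8) → (4,8) → (4,9) → (4,10) → (5,10) → (6,10) → (6,11) → (7,11) → (8,11) → (9,11) → (10,11) → (11,11)
Directions: right, right, right, right, right, right, right, right, right, right, down, left, left, down, down, down, right, right, down, down, right, down, down, down, down, down

Solution:

┌─────────────────────┬─┐
│A → → → → → → → → → ↓│ │
│ ┌─╴ ┌─────┬───────╴ │ │
│ │   │     │    ↓ ← ↲│ │
│ │ ╶─┤ ╶─┐ └───┐ ┌─┬─┘ │
│ │   │   │     │↓│ │   │
│ └───┴─┐ ├───┐ │ │ ╵ ╷ │
│       │ │   │ │↓│   │ │
├───╴ ┌─┘ │ ╷ │ │ └───┤ │
│     │   │ │ │ │↳ → ↓│ │
│ ╶───┘ ╶─┤ │ │ └───┐ │ │
│         │ │ │     │↓│ │
│ ┌───┬───┘ ├─┘ ┌─╴ │ ╵ │
│ │   │     │   │   │↳ ↓│
│ └─┐ │ ┌───┴───┘ ┌─┴─┐ │
│   │ │ │         │   │↓│
├─╴ ╵ │ │ ┌───────┴─╴ │ │
│     │ │ │           │↓│
│ ┌───┘ │ └─┐ ┌─────┐ │ │
│ │     │   │ │     │ │↓│
├─┘ ┌───┤ ╷ │ │ ╶─┐ └─┤ │
│   │   │ │ │ │   │   │↓│
│ ╶─┘ ╷ └─┘ │ └─╴ └─┐ ╵ │
│     │     │       │  B│
└─────┴─────┴───────┴───┘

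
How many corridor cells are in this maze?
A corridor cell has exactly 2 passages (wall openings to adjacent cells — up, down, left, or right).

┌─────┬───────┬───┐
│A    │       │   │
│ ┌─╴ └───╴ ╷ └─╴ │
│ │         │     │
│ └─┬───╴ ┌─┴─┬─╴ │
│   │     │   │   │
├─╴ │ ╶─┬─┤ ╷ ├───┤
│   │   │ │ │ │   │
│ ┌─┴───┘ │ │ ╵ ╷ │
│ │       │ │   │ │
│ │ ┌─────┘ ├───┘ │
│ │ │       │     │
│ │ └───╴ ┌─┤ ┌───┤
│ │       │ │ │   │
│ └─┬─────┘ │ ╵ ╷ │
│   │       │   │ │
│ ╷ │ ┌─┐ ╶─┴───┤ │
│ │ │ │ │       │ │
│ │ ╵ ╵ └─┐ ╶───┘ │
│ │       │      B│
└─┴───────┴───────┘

Counting cells with exactly 2 passages:
Total corridor cells: 68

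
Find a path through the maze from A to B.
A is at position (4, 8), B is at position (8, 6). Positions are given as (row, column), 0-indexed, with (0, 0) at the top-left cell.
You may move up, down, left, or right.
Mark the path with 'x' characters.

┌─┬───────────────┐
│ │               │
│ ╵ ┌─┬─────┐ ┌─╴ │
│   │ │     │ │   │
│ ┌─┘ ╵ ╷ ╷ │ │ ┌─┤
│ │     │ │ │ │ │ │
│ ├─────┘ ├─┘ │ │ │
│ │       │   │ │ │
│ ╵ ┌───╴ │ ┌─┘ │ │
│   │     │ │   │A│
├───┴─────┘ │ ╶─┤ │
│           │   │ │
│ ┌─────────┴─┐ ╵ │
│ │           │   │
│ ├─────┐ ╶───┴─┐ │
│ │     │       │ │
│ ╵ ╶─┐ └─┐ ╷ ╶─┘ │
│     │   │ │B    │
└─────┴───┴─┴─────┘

Finding the shortest path from (4, 8) to (8, 6):
Path length: 6 steps
Directions: down → down → down → down → left → left

Solution:

┌─┬───────────────┐
│ │               │
│ ╵ ┌─┬─────┐ ┌─╴ │
│   │ │     │ │   │
│ ┌─┘ ╵ ╷ ╷ │ │ ┌─┤
│ │     │ │ │ │ │ │
│ ├─────┘ ├─┘ │ │ │
│ │       │   │ │ │
│ ╵ ┌───╴ │ ┌─┘ │ │
│   │     │ │   │A│
├───┴─────┘ │ ╶─┤ │
│           │   │x│
│ ┌─────────┴─┐ ╵ │
│ │           │  x│
│ ├─────┐ ╶───┴─┐ │
│ │     │       │x│
│ ╵ ╶─┐ └─┐ ╷ ╶─┘ │
│     │   │ │B x x│
└─────┴───┴─┴─────┘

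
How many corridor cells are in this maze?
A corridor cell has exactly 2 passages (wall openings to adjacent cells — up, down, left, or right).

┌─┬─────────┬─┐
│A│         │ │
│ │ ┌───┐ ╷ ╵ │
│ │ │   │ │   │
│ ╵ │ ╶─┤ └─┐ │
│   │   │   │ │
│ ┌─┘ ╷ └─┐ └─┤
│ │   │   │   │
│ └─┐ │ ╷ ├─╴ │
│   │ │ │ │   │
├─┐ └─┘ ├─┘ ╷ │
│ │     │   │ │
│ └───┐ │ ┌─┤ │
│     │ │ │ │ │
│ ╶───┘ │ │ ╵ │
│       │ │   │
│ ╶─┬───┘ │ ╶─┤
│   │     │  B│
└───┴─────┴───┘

Counting cells with exactly 2 passages:
Total corridor cells: 39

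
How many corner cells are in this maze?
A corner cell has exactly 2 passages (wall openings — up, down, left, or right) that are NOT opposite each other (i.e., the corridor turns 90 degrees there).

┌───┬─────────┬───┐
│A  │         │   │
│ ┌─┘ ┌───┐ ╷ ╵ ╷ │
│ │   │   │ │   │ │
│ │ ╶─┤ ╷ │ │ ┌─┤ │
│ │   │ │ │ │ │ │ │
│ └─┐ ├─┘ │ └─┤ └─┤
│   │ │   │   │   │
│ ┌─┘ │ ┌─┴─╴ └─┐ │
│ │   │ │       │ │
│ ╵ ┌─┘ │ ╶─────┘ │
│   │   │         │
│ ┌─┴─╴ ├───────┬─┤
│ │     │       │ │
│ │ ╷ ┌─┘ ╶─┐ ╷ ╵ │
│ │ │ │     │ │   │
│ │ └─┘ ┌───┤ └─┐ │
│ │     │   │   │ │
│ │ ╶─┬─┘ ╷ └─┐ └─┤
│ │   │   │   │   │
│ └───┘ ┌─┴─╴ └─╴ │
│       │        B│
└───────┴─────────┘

Counting corner cells (2 non-opposite passages):
Total corners: 45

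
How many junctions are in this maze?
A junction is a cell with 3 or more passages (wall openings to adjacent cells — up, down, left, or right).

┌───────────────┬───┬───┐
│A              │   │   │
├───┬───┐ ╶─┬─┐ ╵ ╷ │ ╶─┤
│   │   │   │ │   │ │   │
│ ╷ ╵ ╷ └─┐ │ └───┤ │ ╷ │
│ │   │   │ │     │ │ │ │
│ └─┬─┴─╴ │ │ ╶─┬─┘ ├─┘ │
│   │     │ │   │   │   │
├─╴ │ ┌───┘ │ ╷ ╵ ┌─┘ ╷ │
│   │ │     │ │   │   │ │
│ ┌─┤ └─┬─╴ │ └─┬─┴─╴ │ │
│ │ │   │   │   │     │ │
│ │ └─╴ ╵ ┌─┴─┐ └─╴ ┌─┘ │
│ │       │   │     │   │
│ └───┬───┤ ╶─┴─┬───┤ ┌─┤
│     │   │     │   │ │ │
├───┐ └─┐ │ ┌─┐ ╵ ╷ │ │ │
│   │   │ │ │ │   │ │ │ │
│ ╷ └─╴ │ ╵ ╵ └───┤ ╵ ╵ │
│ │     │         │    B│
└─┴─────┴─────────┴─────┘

Checking each cell for number of passages:

Junctions found (3+ passages):
  (0, 4): 3 passages
  (1, 10): 3 passages
  (2, 6): 3 passages
  (3, 6): 3 passages
  (3, 11): 3 passages
  (4, 5): 3 passages
  (4, 10): 3 passages
  (5, 9): 3 passages
  (6, 3): 3 passages
  (7, 5): 3 passages
  (9, 5): 3 passages
  (9, 6): 3 passages
  (9, 10): 3 passages
Total junctions: 13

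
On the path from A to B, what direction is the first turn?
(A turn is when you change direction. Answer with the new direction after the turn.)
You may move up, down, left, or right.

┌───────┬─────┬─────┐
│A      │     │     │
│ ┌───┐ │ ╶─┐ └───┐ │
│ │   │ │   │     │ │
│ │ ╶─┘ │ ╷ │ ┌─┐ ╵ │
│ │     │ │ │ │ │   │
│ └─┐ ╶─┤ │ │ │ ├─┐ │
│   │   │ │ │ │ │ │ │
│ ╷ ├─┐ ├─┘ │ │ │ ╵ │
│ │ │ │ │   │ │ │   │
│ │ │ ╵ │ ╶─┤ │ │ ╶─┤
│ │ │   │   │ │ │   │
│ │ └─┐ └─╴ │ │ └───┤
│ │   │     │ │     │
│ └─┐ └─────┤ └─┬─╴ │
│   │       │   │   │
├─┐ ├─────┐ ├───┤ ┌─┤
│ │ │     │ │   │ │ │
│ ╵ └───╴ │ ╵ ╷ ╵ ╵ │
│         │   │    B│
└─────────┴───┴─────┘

Directions: down, down, down, right, down, down, down, right, down, right, right, right, down, down, right, up, right, down, right, right
First turn direction: right

Solution:

┌───────┬─────┬─────┐
│A      │     │     │
│ ┌───┐ │ ╶─┐ └───┐ │
│↓│   │ │   │     │ │
│ │ ╶─┘ │ ╷ │ ┌─┐ ╵ │
│↓│     │ │ │ │ │   │
│ └─┐ ╶─┤ │ │ │ ├─┐ │
│↳ ↓│   │ │ │ │ │ │ │
│ ╷ ├─┐ ├─┘ │ │ │ ╵ │
│ │↓│ │ │   │ │ │   │
│ │ │ ╵ │ ╶─┤ │ │ ╶─┤
│ │↓│   │   │ │ │   │
│ │ └─┐ └─╴ │ │ └───┤
│ │↳ ↓│     │ │     │
│ └─┐ └─────┤ └─┬─╴ │
│   │↳ → → ↓│   │   │
├─┐ ├─────┐ ├───┤ ┌─┤
│ │ │     │↓│↱ ↓│ │ │
│ ╵ └───╴ │ ╵ ╷ ╵ ╵ │
│         │↳ ↑│↳ → B│
└─────────┴───┴─────┘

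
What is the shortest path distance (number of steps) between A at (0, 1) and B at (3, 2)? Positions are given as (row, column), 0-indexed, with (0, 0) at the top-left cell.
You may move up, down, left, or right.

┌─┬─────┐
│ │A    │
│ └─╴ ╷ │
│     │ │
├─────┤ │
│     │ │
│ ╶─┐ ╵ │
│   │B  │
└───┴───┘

Finding path from (0, 1) to (3, 2):
Path: (0,1) → (0,2) → (0,3) → (1,3) → (2,3) → (3,3) → (3,2)
Distance: 6 steps

Solution:

┌─┬─────┐
│ │A → ↓│
│ └─╴ ╷ │
│     │↓│
├─────┤ │
│     │↓│
│ ╶─┐ ╵ │
│   │B ↲│
└───┴───┘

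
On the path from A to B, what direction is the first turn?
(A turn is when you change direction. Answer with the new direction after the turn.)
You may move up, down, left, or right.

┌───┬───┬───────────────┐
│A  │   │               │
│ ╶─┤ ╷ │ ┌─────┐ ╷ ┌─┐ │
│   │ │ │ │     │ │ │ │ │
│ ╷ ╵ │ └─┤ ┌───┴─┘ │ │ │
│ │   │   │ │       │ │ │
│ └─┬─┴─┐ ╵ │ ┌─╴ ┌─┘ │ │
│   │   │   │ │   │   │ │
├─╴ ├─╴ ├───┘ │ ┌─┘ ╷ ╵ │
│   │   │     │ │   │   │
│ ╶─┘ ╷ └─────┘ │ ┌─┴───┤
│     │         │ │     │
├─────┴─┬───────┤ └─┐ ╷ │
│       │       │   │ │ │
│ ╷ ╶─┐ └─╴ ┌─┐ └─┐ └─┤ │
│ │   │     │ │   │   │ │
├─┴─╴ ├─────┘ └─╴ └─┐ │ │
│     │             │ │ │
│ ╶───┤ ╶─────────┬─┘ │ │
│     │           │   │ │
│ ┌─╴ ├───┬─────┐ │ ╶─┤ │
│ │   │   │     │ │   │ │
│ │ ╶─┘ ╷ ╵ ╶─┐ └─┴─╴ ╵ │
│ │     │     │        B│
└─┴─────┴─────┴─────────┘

Directions: down, down, down, right, down, left, down, right, right, up, right, down, right, right, right, right, up, up, right, up, right, up, up, right, right, down, down, down, down, left, up, left, down, left, down, down, right, down, right, down, down, left, down, right, down, right
First turn direction: right

Solution:

┌───┬───┬───────────────┐
│A  │   │          ↱ → ↓│
│ ╶─┤ ╷ │ ┌─────┐ ╷ ┌─┐ │
│↓  │ │ │ │     │ │↑│ │↓│
│ ╷ ╵ │ └─┤ ┌───┴─┘ │ │ │
│↓│   │   │ │    ↱ ↑│ │↓│
│ └─┬─┴─┐ ╵ │ ┌─╴ ┌─┘ │ │
│↳ ↓│   │   │ │↱ ↑│↓ ↰│↓│
├─╴ ├─╴ ├───┘ │ ┌─┘ ╷ ╵ │
│↓ ↲│↱ ↓│     │↑│↓ ↲│↑ ↲│
│ ╶─┘ ╷ └─────┘ │ ┌─┴───┤
│↳ → ↑│↳ → → → ↑│↓│     │
├─────┴─┬───────┤ └─┐ ╷ │
│       │       │↳ ↓│ │ │
│ ╷ ╶─┐ └─╴ ┌─┐ └─┐ └─┤ │
│ │   │     │ │   │↳ ↓│ │
├─┴─╴ ├─────┘ └─╴ └─┐ │ │
│     │             │↓│ │
│ ╶───┤ ╶─────────┬─┘ │ │
│     │           │↓ ↲│ │
│ ┌─╴ ├───┬─────┐ │ ╶─┤ │
│ │   │   │     │ │↳ ↓│ │
│ │ ╶─┘ ╷ ╵ ╶─┐ └─┴─╴ ╵ │
│ │     │     │      ↳ B│
└─┴─────┴─────┴─────────┘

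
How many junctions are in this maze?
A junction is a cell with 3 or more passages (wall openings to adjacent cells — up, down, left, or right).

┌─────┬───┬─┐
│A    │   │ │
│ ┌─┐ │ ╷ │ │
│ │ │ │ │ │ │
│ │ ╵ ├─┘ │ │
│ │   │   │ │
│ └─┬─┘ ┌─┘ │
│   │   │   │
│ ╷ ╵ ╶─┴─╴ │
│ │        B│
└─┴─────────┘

Checking each cell for number of passages:

Junctions found (3+ passages):
  (3, 0): 3 passages
  (3, 5): 3 passages
  (4, 2): 3 passages
Total junctions: 3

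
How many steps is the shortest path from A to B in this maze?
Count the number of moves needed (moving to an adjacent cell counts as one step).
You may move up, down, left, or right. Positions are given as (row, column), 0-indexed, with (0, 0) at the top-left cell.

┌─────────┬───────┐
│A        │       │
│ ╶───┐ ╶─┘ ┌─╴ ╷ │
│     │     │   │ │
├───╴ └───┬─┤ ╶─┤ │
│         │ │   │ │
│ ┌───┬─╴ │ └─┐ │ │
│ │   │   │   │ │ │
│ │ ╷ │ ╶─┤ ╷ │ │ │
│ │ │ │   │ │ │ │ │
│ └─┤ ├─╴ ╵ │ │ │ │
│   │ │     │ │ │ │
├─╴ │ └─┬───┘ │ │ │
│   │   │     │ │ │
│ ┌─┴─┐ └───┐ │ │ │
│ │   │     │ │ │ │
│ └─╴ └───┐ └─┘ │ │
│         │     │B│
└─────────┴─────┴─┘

Using BFS to find shortest path:
Start: (0, 0), End: (8, 8)
Path found:
(0,0) → (0,1) → (0,2) → (0,3) → (1,3) → (1,4) → (1,5) → (0,5) → (0,6) → (0,7) → (0,8) → (1,8) → (2,8) → (3,8) → (4,8) → (5,8) → (6,8) → (7,8) → (8,8)
Number of steps: 18

Solution:

┌─────────┬───────┐
│A → → ↓  │↱ → → ↓│
│ ╶───┐ ╶─┘ ┌─╴ ╷ │
│     │↳ → ↑│   │↓│
├───╴ └───┬─┤ ╶─┤ │
│         │ │   │↓│
│ ┌───┬─╴ │ └─┐ │ │
│ │   │   │   │ │↓│
│ │ ╷ │ ╶─┤ ╷ │ │ │
│ │ │ │   │ │ │ │↓│
│ └─┤ ├─╴ ╵ │ │ │ │
│   │ │     │ │ │↓│
├─╴ │ └─┬───┘ │ │ │
│   │   │     │ │↓│
│ ┌─┴─┐ └───┐ │ │ │
│ │   │     │ │ │↓│
│ └─╴ └───┐ └─┘ │ │
│         │     │B│
└─────────┴─────┴─┘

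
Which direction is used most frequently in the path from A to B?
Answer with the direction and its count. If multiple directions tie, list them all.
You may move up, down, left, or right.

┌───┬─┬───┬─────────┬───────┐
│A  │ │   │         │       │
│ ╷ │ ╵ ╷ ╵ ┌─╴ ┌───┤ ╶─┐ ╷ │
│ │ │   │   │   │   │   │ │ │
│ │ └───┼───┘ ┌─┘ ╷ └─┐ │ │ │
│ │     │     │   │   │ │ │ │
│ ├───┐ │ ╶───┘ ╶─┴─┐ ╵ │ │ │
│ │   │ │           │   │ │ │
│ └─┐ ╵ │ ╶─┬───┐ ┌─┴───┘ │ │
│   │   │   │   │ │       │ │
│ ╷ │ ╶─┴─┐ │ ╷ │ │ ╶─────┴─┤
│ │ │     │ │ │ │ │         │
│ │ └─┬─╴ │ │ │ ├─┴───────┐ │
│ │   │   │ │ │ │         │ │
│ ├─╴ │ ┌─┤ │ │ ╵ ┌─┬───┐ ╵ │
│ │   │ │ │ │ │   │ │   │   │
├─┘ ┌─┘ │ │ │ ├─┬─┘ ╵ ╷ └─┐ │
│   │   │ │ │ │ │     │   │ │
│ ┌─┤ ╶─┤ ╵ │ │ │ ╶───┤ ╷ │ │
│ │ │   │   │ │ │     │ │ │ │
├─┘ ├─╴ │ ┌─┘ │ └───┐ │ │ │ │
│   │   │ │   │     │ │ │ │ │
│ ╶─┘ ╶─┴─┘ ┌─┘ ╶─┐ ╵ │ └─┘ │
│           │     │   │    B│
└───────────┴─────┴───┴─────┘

Directions: right, down, down, right, right, down, down, left, down, right, right, down, left, down, down, left, down, right, down, left, down, right, right, right, up, right, up, up, up, up, up, up, right, down, down, down, right, up, right, right, right, right, down, right, down, down, down, down
Counts: {'right': 17, 'down': 19, 'left': 4, 'up': 8}
Most common: down (19 times)

Solution:

┌───┬─┬───┬─────────┬───────┐
│A ↓│ │   │         │       │
│ ╷ │ ╵ ╷ ╵ ┌─╴ ┌───┤ ╶─┐ ╷ │
│ │↓│   │   │   │   │   │ │ │
│ │ └───┼───┘ ┌─┘ ╷ └─┐ │ │ │
│ │↳ → ↓│     │   │   │ │ │ │
│ ├───┐ │ ╶───┘ ╶─┴─┐ ╵ │ │ │
│ │   │↓│           │   │ │ │
│ └─┐ ╵ │ ╶─┬───┐ ┌─┴───┘ │ │
│   │↓ ↲│   │↱ ↓│ │       │ │
│ ╷ │ ╶─┴─┐ │ ╷ │ │ ╶─────┴─┤
│ │ │↳ → ↓│ │↑│↓│ │         │
│ │ └─┬─╴ │ │ │ ├─┴───────┐ │
│ │   │↓ ↲│ │↑│↓│↱ → → → ↓│ │
│ ├─╴ │ ┌─┤ │ │ ╵ ┌─┬───┐ ╵ │
│ │   │↓│ │ │↑│↳ ↑│ │   │↳ ↓│
├─┘ ┌─┘ │ │ │ ├─┬─┘ ╵ ╷ └─┐ │
│   │↓ ↲│ │ │↑│ │     │   │↓│
│ ┌─┤ ╶─┤ ╵ │ │ │ ╶───┤ ╷ │ │
│ │ │↳ ↓│   │↑│ │     │ │ │↓│
├─┘ ├─╴ │ ┌─┘ │ └───┐ │ │ │ │
│   │↓ ↲│ │↱ ↑│     │ │ │ │↓│
│ ╶─┘ ╶─┴─┘ ┌─┘ ╶─┐ ╵ │ └─┘ │
│    ↳ → → ↑│     │   │    B│
└───────────┴─────┴───┴─────┘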